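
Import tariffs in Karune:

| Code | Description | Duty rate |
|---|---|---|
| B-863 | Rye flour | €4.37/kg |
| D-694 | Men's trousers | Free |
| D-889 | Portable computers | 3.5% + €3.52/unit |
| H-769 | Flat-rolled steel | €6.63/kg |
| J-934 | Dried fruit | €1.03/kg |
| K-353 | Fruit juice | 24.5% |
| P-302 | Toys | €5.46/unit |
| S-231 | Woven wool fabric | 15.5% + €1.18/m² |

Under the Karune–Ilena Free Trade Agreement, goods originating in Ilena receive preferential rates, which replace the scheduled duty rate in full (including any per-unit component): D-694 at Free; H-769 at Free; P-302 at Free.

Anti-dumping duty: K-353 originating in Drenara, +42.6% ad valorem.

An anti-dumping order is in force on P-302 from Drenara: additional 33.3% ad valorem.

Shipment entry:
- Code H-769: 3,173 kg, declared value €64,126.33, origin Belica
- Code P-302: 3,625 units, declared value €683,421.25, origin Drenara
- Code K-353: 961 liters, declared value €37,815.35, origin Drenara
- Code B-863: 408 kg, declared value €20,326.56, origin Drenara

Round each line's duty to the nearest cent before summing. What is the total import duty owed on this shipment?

Line 1 (H-769, Belica, 3,173 kg, €64,126.33):
Base rate for H-769 is €6.63/kg.
H-769 has an FTA preferential rate, but origin Belica is not Ilena; base rate stands.
Duty = 3,173 × €6.63 = €21,036.99.
Line 2 (P-302, Drenara, 3,625 units, €683,421.25):
Base rate for P-302 is €5.46/unit.
P-302 has an FTA preferential rate, but origin Drenara is not Ilena; base rate stands.
Additional duty on P-302 from Drenara: +33.3% ad valorem. Applied ad valorem rate = 33.3%.
Duty = €683,421.25 × 33.3% + 3,625 × €5.46 = €247,371.78.
Line 3 (K-353, Drenara, 961 liters, €37,815.35):
Base rate for K-353 is 24.5%.
Additional duty on K-353 from Drenara: +42.6%. Applied ad valorem rate: 24.5% + 42.6% = 67.1%.
Duty = €37,815.35 × 67.1% = €25,374.10.
Line 4 (B-863, Drenara, 408 kg, €20,326.56):
Base rate for B-863 is €4.37/kg.
Duty = 408 × €4.37 = €1,782.96.
Total = €21,036.99 + €247,371.78 + €25,374.10 + €1,782.96 = €295,565.83.

€295,565.83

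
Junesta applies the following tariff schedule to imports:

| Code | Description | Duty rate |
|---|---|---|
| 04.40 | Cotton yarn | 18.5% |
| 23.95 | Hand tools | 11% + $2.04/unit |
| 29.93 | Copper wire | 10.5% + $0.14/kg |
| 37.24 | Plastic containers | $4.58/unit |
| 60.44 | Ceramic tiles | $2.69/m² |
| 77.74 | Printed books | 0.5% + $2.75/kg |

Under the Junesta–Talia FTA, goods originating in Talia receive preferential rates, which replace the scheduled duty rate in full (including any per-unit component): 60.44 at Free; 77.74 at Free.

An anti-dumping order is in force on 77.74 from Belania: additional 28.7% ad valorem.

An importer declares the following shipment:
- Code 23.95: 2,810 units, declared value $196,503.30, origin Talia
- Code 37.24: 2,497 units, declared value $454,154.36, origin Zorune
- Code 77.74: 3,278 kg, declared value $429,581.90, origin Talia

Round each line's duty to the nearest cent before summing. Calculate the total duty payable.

Line 1 (23.95, Talia, 2,810 units, $196,503.30):
Base rate for 23.95 is 11% + $2.04/unit.
Origin Talia is the FTA partner but 23.95 is not on the preference list; base rate stands.
Duty = $196,503.30 × 11% + 2,810 × $2.04 = $27,347.76.
Line 2 (37.24, Zorune, 2,497 units, $454,154.36):
Base rate for 37.24 is $4.58/unit.
Duty = 2,497 × $4.58 = $11,436.26.
Line 3 (77.74, Talia, 3,278 kg, $429,581.90):
Base rate for 77.74 is 0.5% + $2.75/kg.
Origin Talia qualifies under the Junesta–Talia agreement and 77.74 is covered: preferential rate Free applies instead.
The additional-duty order on 77.74 targets Belania, not Talia; it does not apply.
Duty = $429,581.90 × 0% = $0.00.
Total = $27,347.76 + $11,436.26 + $0.00 = $38,784.02.

$38,784.02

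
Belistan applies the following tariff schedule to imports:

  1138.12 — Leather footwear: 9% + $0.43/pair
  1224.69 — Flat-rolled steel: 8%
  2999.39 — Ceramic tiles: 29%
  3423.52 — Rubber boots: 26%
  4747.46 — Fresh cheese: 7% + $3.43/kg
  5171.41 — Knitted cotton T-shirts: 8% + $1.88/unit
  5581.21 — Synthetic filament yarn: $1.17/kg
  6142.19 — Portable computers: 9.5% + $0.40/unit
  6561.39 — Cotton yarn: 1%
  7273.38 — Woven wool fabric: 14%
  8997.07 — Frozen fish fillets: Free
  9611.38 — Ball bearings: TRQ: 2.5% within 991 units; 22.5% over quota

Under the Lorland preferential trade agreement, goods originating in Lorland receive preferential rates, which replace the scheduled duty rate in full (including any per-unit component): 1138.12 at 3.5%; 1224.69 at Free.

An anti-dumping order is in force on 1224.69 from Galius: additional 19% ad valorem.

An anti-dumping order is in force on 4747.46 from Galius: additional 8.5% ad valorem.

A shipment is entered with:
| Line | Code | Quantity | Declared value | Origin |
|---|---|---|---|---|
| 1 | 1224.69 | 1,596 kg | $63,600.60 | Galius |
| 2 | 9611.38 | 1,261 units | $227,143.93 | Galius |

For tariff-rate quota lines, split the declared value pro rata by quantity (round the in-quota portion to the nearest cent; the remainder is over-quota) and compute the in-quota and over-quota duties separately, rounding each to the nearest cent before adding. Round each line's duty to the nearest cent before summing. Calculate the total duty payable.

$32,577.78

Line 1 (1224.69, Galius, 1,596 kg, $63,600.60):
Base rate for 1224.69 is 8%.
1224.69 has an FTA preferential rate, but origin Galius is not Lorland; base rate stands.
Additional duty on 1224.69 from Galius: +19%. Applied ad valorem rate: 8% + 19% = 27%.
Duty = $63,600.60 × 27% = $17,172.16.
Line 2 (9611.38, Galius, 1,261 units, $227,143.93):
Code 9611.38 is under a tariff-rate quota (threshold 991 units). In-quota: 991 units at 2.5%; over-quota: 270 units at 22.5%.
Pro-rata value split: in-quota = $227,143.93 × 991/1,261 = $178,508.83; over-quota = $227,143.93 − $178,508.83 = $48,635.10.
In-quota duty = $178,508.83 × 2.5% = $4,462.72. Over-quota duty = $48,635.10 × 22.5% = $10,942.90.
Line duty = $4,462.72 + $10,942.90 = $15,405.62.
Total = $17,172.16 + $15,405.62 = $32,577.78.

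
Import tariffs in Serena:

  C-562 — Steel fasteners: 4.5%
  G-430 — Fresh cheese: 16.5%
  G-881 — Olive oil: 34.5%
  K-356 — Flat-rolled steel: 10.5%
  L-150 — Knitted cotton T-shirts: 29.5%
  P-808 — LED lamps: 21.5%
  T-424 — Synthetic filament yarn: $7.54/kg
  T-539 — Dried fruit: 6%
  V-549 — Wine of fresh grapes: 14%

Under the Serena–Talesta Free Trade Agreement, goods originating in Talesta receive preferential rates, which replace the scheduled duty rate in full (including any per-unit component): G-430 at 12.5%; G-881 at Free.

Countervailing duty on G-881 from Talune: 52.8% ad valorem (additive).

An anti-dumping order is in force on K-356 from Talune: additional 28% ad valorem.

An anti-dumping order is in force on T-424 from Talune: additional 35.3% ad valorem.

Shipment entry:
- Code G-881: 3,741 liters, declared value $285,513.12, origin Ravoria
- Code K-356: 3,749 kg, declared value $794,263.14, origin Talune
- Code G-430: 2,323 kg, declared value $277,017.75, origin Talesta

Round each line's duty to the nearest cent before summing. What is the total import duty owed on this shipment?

$438,920.56

Line 1 (G-881, Ravoria, 3,741 liters, $285,513.12):
Base rate for G-881 is 34.5%.
G-881 has an FTA preferential rate, but origin Ravoria is not Talesta; base rate stands.
The additional-duty order on G-881 targets Talune, not Ravoria; it does not apply.
Duty = $285,513.12 × 34.5% = $98,502.03.
Line 2 (K-356, Talune, 3,749 kg, $794,263.14):
Base rate for K-356 is 10.5%.
Additional duty on K-356 from Talune: +28%. Applied ad valorem rate: 10.5% + 28% = 38.5%.
Duty = $794,263.14 × 38.5% = $305,791.31.
Line 3 (G-430, Talesta, 2,323 kg, $277,017.75):
Base rate for G-430 is 16.5%.
Origin Talesta qualifies under the Serena–Talesta agreement and G-430 is covered: preferential rate 12.5% applies instead.
Duty = $277,017.75 × 12.5% = $34,627.22.
Total = $98,502.03 + $305,791.31 + $34,627.22 = $438,920.56.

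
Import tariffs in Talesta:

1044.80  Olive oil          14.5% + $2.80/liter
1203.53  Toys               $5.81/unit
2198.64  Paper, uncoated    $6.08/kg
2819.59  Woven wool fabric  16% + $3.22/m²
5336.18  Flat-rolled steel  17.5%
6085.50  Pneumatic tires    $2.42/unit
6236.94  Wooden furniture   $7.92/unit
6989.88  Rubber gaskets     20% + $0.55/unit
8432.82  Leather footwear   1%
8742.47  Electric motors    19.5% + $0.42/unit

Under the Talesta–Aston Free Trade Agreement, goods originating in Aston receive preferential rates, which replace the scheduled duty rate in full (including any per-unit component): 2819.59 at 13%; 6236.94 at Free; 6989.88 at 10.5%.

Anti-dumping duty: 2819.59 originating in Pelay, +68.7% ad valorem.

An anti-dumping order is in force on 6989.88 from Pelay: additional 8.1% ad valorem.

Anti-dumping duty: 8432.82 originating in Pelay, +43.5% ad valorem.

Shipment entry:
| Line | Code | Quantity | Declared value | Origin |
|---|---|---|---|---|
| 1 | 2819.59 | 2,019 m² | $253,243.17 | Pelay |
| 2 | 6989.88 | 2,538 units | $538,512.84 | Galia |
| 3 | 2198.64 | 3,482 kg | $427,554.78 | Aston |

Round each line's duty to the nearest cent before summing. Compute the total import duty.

Line 1 (2819.59, Pelay, 2,019 m², $253,243.17):
Base rate for 2819.59 is 16% + $3.22/m².
2819.59 has an FTA preferential rate, but origin Pelay is not Aston; base rate stands.
Additional duty on 2819.59 from Pelay: +68.7%. Applied ad valorem rate: 16% + 68.7% = 84.7%.
Duty = $253,243.17 × 84.7% + 2,019 × $3.22 = $220,998.14.
Line 2 (6989.88, Galia, 2,538 units, $538,512.84):
Base rate for 6989.88 is 20% + $0.55/unit.
6989.88 has an FTA preferential rate, but origin Galia is not Aston; base rate stands.
The additional-duty order on 6989.88 targets Pelay, not Galia; it does not apply.
Duty = $538,512.84 × 20% + 2,538 × $0.55 = $109,098.47.
Line 3 (2198.64, Aston, 3,482 kg, $427,554.78):
Base rate for 2198.64 is $6.08/kg.
Origin Aston is the FTA partner but 2198.64 is not on the preference list; base rate stands.
Duty = 3,482 × $6.08 = $21,170.56.
Total = $220,998.14 + $109,098.47 + $21,170.56 = $351,267.17.

$351,267.17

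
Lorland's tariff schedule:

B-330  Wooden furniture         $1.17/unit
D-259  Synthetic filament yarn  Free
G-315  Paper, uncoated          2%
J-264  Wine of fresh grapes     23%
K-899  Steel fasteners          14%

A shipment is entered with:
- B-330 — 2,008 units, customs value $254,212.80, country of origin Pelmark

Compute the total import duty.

Line 1 (B-330, Pelmark, 2,008 units, $254,212.80):
Base rate for B-330 is $1.17/unit.
Duty = 2,008 × $1.17 = $2,349.36.

$2,349.36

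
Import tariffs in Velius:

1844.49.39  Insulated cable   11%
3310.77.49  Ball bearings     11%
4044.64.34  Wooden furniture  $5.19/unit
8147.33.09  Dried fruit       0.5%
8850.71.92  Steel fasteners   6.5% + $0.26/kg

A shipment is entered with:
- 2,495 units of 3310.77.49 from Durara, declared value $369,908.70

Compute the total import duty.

$40,689.96

Line 1 (3310.77.49, Durara, 2,495 units, $369,908.70):
Base rate for 3310.77.49 is 11%.
Duty = $369,908.70 × 11% = $40,689.96.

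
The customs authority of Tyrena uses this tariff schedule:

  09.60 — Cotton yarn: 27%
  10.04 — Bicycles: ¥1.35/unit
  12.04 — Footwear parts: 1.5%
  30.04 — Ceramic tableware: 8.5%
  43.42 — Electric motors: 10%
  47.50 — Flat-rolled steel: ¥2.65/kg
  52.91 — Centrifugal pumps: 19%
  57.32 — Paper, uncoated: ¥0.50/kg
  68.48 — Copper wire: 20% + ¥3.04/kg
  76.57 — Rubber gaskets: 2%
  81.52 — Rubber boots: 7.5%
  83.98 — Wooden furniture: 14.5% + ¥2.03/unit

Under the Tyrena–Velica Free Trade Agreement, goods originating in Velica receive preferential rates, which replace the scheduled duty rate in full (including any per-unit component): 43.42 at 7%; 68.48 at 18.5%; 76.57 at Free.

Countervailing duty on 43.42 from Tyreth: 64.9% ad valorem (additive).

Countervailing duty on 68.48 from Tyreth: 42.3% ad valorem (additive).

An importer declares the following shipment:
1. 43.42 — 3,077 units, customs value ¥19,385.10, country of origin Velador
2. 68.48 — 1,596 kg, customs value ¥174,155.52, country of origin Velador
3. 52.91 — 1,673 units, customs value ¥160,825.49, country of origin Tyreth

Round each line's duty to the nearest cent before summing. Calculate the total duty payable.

Line 1 (43.42, Velador, 3,077 units, ¥19,385.10):
Base rate for 43.42 is 10%.
43.42 has an FTA preferential rate, but origin Velador is not Velica; base rate stands.
The additional-duty order on 43.42 targets Tyreth, not Velador; it does not apply.
Duty = ¥19,385.10 × 10% = ¥1,938.51.
Line 2 (68.48, Velador, 1,596 kg, ¥174,155.52):
Base rate for 68.48 is 20% + ¥3.04/kg.
68.48 has an FTA preferential rate, but origin Velador is not Velica; base rate stands.
The additional-duty order on 68.48 targets Tyreth, not Velador; it does not apply.
Duty = ¥174,155.52 × 20% + 1,596 × ¥3.04 = ¥39,682.94.
Line 3 (52.91, Tyreth, 1,673 units, ¥160,825.49):
Base rate for 52.91 is 19%.
Duty = ¥160,825.49 × 19% = ¥30,556.84.
Total = ¥1,938.51 + ¥39,682.94 + ¥30,556.84 = ¥72,178.29.

¥72,178.29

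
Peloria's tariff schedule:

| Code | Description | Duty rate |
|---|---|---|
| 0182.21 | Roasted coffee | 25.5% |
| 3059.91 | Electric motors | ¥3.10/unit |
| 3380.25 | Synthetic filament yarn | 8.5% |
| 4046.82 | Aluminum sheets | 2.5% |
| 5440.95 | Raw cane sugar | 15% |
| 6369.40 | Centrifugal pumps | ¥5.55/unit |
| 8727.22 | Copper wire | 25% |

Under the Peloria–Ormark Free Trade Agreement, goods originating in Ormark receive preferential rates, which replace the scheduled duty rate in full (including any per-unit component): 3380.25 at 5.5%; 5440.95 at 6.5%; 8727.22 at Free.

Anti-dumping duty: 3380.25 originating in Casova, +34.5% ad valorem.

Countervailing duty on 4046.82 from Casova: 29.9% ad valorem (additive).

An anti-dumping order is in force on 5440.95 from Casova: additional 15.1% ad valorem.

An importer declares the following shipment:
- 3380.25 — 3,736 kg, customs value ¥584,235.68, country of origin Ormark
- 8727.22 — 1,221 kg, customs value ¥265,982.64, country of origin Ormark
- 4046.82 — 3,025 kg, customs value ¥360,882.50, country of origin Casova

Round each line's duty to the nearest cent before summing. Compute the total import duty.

¥149,058.89

Line 1 (3380.25, Ormark, 3,736 kg, ¥584,235.68):
Base rate for 3380.25 is 8.5%.
Origin Ormark qualifies under the Peloria–Ormark agreement and 3380.25 is covered: preferential rate 5.5% applies instead.
The additional-duty order on 3380.25 targets Casova, not Ormark; it does not apply.
Duty = ¥584,235.68 × 5.5% = ¥32,132.96.
Line 2 (8727.22, Ormark, 1,221 kg, ¥265,982.64):
Base rate for 8727.22 is 25%.
Origin Ormark qualifies under the Peloria–Ormark agreement and 8727.22 is covered: preferential rate Free applies instead.
Duty = ¥265,982.64 × 0% = ¥0.00.
Line 3 (4046.82, Casova, 3,025 kg, ¥360,882.50):
Base rate for 4046.82 is 2.5%.
Additional duty on 4046.82 from Casova: +29.9%. Applied ad valorem rate: 2.5% + 29.9% = 32.4%.
Duty = ¥360,882.50 × 32.4% = ¥116,925.93.
Total = ¥32,132.96 + ¥0.00 + ¥116,925.93 = ¥149,058.89.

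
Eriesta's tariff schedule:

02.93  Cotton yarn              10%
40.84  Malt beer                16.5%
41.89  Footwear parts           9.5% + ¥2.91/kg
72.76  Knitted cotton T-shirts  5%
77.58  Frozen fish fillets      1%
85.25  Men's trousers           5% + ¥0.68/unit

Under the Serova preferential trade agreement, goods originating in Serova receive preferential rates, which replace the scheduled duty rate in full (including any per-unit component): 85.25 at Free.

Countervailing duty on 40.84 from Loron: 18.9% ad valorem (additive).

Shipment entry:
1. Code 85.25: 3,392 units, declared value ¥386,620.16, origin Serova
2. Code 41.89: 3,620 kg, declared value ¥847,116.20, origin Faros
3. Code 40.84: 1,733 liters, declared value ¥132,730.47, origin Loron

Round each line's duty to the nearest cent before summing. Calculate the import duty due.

Line 1 (85.25, Serova, 3,392 units, ¥386,620.16):
Base rate for 85.25 is 5% + ¥0.68/unit.
Origin Serova qualifies under the Eriesta–Serova agreement and 85.25 is covered: preferential rate Free applies instead.
Duty = ¥386,620.16 × 0% = ¥0.00.
Line 2 (41.89, Faros, 3,620 kg, ¥847,116.20):
Base rate for 41.89 is 9.5% + ¥2.91/kg.
Duty = ¥847,116.20 × 9.5% + 3,620 × ¥2.91 = ¥91,010.24.
Line 3 (40.84, Loron, 1,733 liters, ¥132,730.47):
Base rate for 40.84 is 16.5%.
Additional duty on 40.84 from Loron: +18.9%. Applied ad valorem rate: 16.5% + 18.9% = 35.4%.
Duty = ¥132,730.47 × 35.4% = ¥46,986.59.
Total = ¥0.00 + ¥91,010.24 + ¥46,986.59 = ¥137,996.83.

¥137,996.83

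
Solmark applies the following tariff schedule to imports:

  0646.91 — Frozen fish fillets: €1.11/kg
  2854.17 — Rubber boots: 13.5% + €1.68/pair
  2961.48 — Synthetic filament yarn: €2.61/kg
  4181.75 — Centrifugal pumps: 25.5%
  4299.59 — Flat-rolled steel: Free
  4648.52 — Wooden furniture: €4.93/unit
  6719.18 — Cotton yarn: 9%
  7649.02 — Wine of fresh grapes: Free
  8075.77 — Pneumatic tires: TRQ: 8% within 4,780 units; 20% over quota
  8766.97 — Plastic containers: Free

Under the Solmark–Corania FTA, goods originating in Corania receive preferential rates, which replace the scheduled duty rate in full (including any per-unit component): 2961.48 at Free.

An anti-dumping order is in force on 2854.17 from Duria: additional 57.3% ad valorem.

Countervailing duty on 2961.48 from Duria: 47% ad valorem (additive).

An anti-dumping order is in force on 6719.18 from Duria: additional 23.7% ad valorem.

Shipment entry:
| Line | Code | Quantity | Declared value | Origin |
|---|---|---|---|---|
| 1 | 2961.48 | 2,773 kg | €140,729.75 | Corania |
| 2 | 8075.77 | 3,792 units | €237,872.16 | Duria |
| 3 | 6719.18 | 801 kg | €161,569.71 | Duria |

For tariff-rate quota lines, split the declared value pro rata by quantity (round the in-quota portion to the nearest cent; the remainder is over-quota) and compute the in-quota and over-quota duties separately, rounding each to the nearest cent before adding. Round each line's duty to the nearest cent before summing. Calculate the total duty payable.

Line 1 (2961.48, Corania, 2,773 kg, €140,729.75):
Base rate for 2961.48 is €2.61/kg.
Origin Corania qualifies under the Solmark–Corania agreement and 2961.48 is covered: preferential rate Free applies instead.
The additional-duty order on 2961.48 targets Duria, not Corania; it does not apply.
Duty = €140,729.75 × 0% = €0.00.
Line 2 (8075.77, Duria, 3,792 units, €237,872.16):
Code 8075.77 is under a tariff-rate quota (threshold 4,780 units). Quantity 3,792 units is within the quota, so the in-quota rate 8% applies to the full value.
Duty = €237,872.16 × 8% = €19,029.77.
Line 3 (6719.18, Duria, 801 kg, €161,569.71):
Base rate for 6719.18 is 9%.
Additional duty on 6719.18 from Duria: +23.7%. Applied ad valorem rate: 9% + 23.7% = 32.7%.
Duty = €161,569.71 × 32.7% = €52,833.30.
Total = €0.00 + €19,029.77 + €52,833.30 = €71,863.07.

€71,863.07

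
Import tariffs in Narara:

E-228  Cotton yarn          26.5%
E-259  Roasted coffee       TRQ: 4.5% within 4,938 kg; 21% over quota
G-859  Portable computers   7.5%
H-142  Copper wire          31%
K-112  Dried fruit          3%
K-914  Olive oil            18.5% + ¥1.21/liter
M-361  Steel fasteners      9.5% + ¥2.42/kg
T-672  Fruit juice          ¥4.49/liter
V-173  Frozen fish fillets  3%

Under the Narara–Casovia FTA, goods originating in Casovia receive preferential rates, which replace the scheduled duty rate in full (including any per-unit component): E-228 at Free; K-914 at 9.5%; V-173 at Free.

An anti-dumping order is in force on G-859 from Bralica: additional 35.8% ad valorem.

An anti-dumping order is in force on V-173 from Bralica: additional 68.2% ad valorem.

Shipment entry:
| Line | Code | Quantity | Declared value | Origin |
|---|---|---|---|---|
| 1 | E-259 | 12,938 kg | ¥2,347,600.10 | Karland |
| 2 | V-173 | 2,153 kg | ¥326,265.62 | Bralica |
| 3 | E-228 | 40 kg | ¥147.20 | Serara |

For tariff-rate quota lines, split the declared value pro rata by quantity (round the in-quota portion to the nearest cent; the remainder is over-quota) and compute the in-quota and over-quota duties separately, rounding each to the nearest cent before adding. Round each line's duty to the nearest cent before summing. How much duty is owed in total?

¥577,496.13

Line 1 (E-259, Karland, 12,938 kg, ¥2,347,600.10):
Code E-259 is under a tariff-rate quota (threshold 4,938 kg). In-quota: 4,938 kg at 4.5%; over-quota: 8,000 kg at 21%.
Pro-rata value split: in-quota = ¥2,347,600.10 × 4,938/12,938 = ¥896,000.10; over-quota = ¥2,347,600.10 − ¥896,000.10 = ¥1,451,600.00.
In-quota duty = ¥896,000.10 × 4.5% = ¥40,320.00. Over-quota duty = ¥1,451,600.00 × 21% = ¥304,836.00.
Line duty = ¥40,320.00 + ¥304,836.00 = ¥345,156.00.
Line 2 (V-173, Bralica, 2,153 kg, ¥326,265.62):
Base rate for V-173 is 3%.
V-173 has an FTA preferential rate, but origin Bralica is not Casovia; base rate stands.
Additional duty on V-173 from Bralica: +68.2%. Applied ad valorem rate: 3% + 68.2% = 71.2%.
Duty = ¥326,265.62 × 71.2% = ¥232,301.12.
Line 3 (E-228, Serara, 40 kg, ¥147.20):
Base rate for E-228 is 26.5%.
E-228 has an FTA preferential rate, but origin Serara is not Casovia; base rate stands.
Duty = ¥147.20 × 26.5% = ¥39.01.
Total = ¥345,156.00 + ¥232,301.12 + ¥39.01 = ¥577,496.13.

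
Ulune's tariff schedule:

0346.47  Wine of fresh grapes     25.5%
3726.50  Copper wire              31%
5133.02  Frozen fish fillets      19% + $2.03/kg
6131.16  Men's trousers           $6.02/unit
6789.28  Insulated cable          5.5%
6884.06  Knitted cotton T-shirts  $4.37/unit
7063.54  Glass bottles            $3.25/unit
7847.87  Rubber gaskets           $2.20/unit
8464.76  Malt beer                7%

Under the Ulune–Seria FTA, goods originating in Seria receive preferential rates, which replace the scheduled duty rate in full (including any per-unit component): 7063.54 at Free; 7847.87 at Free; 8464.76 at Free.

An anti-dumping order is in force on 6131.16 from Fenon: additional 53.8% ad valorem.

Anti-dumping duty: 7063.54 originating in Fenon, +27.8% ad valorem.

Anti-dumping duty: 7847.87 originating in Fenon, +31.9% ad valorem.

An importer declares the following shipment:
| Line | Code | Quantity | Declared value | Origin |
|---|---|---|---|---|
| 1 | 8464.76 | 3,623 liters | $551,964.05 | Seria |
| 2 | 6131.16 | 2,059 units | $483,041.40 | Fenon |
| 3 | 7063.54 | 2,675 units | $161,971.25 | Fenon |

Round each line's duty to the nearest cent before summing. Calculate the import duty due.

Line 1 (8464.76, Seria, 3,623 liters, $551,964.05):
Base rate for 8464.76 is 7%.
Origin Seria qualifies under the Ulune–Seria agreement and 8464.76 is covered: preferential rate Free applies instead.
Duty = $551,964.05 × 0% = $0.00.
Line 2 (6131.16, Fenon, 2,059 units, $483,041.40):
Base rate for 6131.16 is $6.02/unit.
Additional duty on 6131.16 from Fenon: +53.8% ad valorem. Applied ad valorem rate = 53.8%.
Duty = $483,041.40 × 53.8% + 2,059 × $6.02 = $272,271.45.
Line 3 (7063.54, Fenon, 2,675 units, $161,971.25):
Base rate for 7063.54 is $3.25/unit.
7063.54 has an FTA preferential rate, but origin Fenon is not Seria; base rate stands.
Additional duty on 7063.54 from Fenon: +27.8% ad valorem. Applied ad valorem rate = 27.8%.
Duty = $161,971.25 × 27.8% + 2,675 × $3.25 = $53,721.76.
Total = $0.00 + $272,271.45 + $53,721.76 = $325,993.21.

$325,993.21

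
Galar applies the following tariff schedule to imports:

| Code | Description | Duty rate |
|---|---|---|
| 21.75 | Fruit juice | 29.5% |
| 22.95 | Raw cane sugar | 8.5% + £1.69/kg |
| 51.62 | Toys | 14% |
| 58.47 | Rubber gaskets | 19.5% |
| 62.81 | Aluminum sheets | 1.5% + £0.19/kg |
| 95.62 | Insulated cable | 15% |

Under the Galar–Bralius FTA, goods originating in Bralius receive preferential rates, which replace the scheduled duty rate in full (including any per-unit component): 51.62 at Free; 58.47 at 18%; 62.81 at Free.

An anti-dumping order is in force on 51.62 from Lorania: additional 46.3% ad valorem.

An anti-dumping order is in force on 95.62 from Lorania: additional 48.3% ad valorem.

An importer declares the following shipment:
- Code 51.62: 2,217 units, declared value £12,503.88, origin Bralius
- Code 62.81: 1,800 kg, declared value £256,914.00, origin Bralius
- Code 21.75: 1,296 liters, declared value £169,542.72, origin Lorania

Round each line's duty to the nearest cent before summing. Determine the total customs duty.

Line 1 (51.62, Bralius, 2,217 units, £12,503.88):
Base rate for 51.62 is 14%.
Origin Bralius qualifies under the Galar–Bralius agreement and 51.62 is covered: preferential rate Free applies instead.
The additional-duty order on 51.62 targets Lorania, not Bralius; it does not apply.
Duty = £12,503.88 × 0% = £0.00.
Line 2 (62.81, Bralius, 1,800 kg, £256,914.00):
Base rate for 62.81 is 1.5% + £0.19/kg.
Origin Bralius qualifies under the Galar–Bralius agreement and 62.81 is covered: preferential rate Free applies instead.
Duty = £256,914.00 × 0% = £0.00.
Line 3 (21.75, Lorania, 1,296 liters, £169,542.72):
Base rate for 21.75 is 29.5%.
Duty = £169,542.72 × 29.5% = £50,015.10.
Total = £0.00 + £0.00 + £50,015.10 = £50,015.10.

£50,015.10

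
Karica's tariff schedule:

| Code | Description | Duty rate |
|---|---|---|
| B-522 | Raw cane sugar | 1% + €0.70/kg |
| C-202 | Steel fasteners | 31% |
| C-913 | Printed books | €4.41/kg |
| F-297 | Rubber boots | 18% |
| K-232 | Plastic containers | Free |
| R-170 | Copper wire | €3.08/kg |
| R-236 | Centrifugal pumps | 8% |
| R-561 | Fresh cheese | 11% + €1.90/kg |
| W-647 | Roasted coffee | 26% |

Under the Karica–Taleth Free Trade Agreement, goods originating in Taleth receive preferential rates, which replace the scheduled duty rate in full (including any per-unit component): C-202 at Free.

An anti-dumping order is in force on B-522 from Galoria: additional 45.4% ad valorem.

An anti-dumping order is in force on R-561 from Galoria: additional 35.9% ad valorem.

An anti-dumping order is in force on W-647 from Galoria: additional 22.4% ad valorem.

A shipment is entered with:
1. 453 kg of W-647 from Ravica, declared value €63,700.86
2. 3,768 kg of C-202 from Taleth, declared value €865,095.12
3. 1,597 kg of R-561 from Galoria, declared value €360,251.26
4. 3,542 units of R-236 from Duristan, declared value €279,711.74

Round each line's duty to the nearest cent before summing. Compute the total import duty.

Line 1 (W-647, Ravica, 453 kg, €63,700.86):
Base rate for W-647 is 26%.
The additional-duty order on W-647 targets Galoria, not Ravica; it does not apply.
Duty = €63,700.86 × 26% = €16,562.22.
Line 2 (C-202, Taleth, 3,768 kg, €865,095.12):
Base rate for C-202 is 31%.
Origin Taleth qualifies under the Karica–Taleth agreement and C-202 is covered: preferential rate Free applies instead.
Duty = €865,095.12 × 0% = €0.00.
Line 3 (R-561, Galoria, 1,597 kg, €360,251.26):
Base rate for R-561 is 11% + €1.90/kg.
Additional duty on R-561 from Galoria: +35.9%. Applied ad valorem rate: 11% + 35.9% = 46.9%.
Duty = €360,251.26 × 46.9% + 1,597 × €1.90 = €171,992.14.
Line 4 (R-236, Duristan, 3,542 units, €279,711.74):
Base rate for R-236 is 8%.
Duty = €279,711.74 × 8% = €22,376.94.
Total = €16,562.22 + €0.00 + €171,992.14 + €22,376.94 = €210,931.30.

€210,931.30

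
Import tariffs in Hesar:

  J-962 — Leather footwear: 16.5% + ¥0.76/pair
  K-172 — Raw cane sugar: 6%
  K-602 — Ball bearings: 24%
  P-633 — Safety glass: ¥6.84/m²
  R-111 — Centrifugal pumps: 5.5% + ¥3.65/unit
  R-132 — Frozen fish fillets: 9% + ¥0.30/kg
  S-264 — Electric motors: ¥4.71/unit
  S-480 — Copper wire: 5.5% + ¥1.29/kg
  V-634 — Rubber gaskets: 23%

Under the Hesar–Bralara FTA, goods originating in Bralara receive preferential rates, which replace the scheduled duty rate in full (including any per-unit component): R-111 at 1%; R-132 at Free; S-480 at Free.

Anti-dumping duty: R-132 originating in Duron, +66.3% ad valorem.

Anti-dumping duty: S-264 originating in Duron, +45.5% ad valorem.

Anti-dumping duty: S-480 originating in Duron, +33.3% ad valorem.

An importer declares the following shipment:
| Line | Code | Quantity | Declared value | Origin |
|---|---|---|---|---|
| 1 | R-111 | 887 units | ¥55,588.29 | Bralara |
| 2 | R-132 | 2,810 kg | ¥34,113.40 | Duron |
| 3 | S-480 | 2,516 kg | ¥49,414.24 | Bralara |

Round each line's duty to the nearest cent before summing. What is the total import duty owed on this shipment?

Line 1 (R-111, Bralara, 887 units, ¥55,588.29):
Base rate for R-111 is 5.5% + ¥3.65/unit.
Origin Bralara qualifies under the Hesar–Bralara agreement and R-111 is covered: preferential rate 1% applies instead.
Duty = ¥55,588.29 × 1% = ¥555.88.
Line 2 (R-132, Duron, 2,810 kg, ¥34,113.40):
Base rate for R-132 is 9% + ¥0.30/kg.
R-132 has an FTA preferential rate, but origin Duron is not Bralara; base rate stands.
Additional duty on R-132 from Duron: +66.3%. Applied ad valorem rate: 9% + 66.3% = 75.3%.
Duty = ¥34,113.40 × 75.3% + 2,810 × ¥0.30 = ¥26,530.39.
Line 3 (S-480, Bralara, 2,516 kg, ¥49,414.24):
Base rate for S-480 is 5.5% + ¥1.29/kg.
Origin Bralara qualifies under the Hesar–Bralara agreement and S-480 is covered: preferential rate Free applies instead.
The additional-duty order on S-480 targets Duron, not Bralara; it does not apply.
Duty = ¥49,414.24 × 0% = ¥0.00.
Total = ¥555.88 + ¥26,530.39 + ¥0.00 = ¥27,086.27.

¥27,086.27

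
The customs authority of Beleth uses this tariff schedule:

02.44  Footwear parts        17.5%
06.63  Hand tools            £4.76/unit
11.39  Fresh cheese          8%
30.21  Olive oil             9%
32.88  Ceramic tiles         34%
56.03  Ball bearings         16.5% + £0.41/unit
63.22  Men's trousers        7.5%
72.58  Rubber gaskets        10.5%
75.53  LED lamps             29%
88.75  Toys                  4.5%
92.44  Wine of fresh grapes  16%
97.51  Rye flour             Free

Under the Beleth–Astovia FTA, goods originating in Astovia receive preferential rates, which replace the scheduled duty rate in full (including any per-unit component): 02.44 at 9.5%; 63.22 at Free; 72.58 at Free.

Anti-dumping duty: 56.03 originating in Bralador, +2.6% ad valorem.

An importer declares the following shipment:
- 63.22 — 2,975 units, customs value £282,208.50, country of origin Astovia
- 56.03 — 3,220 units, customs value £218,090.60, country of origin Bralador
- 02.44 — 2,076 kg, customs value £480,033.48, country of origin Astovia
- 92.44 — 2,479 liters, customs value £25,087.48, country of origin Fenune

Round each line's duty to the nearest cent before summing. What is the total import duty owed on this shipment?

Line 1 (63.22, Astovia, 2,975 units, £282,208.50):
Base rate for 63.22 is 7.5%.
Origin Astovia qualifies under the Beleth–Astovia agreement and 63.22 is covered: preferential rate Free applies instead.
Duty = £282,208.50 × 0% = £0.00.
Line 2 (56.03, Bralador, 3,220 units, £218,090.60):
Base rate for 56.03 is 16.5% + £0.41/unit.
Additional duty on 56.03 from Bralador: +2.6%. Applied ad valorem rate: 16.5% + 2.6% = 19.1%.
Duty = £218,090.60 × 19.1% + 3,220 × £0.41 = £42,975.50.
Line 3 (02.44, Astovia, 2,076 kg, £480,033.48):
Base rate for 02.44 is 17.5%.
Origin Astovia qualifies under the Beleth–Astovia agreement and 02.44 is covered: preferential rate 9.5% applies instead.
Duty = £480,033.48 × 9.5% = £45,603.18.
Line 4 (92.44, Fenune, 2,479 liters, £25,087.48):
Base rate for 92.44 is 16%.
Duty = £25,087.48 × 16% = £4,014.00.
Total = £0.00 + £42,975.50 + £45,603.18 + £4,014.00 = £92,592.68.

£92,592.68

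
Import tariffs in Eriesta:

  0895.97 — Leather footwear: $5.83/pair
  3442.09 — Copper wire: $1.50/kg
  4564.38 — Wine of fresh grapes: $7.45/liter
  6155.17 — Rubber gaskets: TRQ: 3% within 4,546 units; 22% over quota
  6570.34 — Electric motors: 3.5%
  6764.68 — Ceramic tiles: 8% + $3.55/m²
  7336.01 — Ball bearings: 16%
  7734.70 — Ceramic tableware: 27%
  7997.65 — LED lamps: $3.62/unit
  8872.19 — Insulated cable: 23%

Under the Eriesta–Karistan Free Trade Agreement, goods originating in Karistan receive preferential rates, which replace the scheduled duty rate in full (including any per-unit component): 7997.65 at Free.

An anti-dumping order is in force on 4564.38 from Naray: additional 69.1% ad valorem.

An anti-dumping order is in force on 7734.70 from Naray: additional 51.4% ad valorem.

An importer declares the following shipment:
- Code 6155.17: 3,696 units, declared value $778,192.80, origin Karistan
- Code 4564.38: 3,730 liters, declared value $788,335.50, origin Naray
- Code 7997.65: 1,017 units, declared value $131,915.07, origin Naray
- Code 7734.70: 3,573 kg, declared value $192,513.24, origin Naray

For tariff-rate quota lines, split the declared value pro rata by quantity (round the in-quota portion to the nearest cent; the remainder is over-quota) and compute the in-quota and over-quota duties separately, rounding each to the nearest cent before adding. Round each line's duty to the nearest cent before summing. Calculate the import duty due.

$750,486.03

Line 1 (6155.17, Karistan, 3,696 units, $778,192.80):
Code 6155.17 is under a tariff-rate quota (threshold 4,546 units). Quantity 3,696 units is within the quota, so the in-quota rate 3% applies to the full value.
Duty = $778,192.80 × 3% = $23,345.78.
Line 2 (4564.38, Naray, 3,730 liters, $788,335.50):
Base rate for 4564.38 is $7.45/liter.
Additional duty on 4564.38 from Naray: +69.1% ad valorem. Applied ad valorem rate = 69.1%.
Duty = $788,335.50 × 69.1% + 3,730 × $7.45 = $572,528.33.
Line 3 (7997.65, Naray, 1,017 units, $131,915.07):
Base rate for 7997.65 is $3.62/unit.
7997.65 has an FTA preferential rate, but origin Naray is not Karistan; base rate stands.
Duty = 1,017 × $3.62 = $3,681.54.
Line 4 (7734.70, Naray, 3,573 kg, $192,513.24):
Base rate for 7734.70 is 27%.
Additional duty on 7734.70 from Naray: +51.4%. Applied ad valorem rate: 27% + 51.4% = 78.4%.
Duty = $192,513.24 × 78.4% = $150,930.38.
Total = $23,345.78 + $572,528.33 + $3,681.54 + $150,930.38 = $750,486.03.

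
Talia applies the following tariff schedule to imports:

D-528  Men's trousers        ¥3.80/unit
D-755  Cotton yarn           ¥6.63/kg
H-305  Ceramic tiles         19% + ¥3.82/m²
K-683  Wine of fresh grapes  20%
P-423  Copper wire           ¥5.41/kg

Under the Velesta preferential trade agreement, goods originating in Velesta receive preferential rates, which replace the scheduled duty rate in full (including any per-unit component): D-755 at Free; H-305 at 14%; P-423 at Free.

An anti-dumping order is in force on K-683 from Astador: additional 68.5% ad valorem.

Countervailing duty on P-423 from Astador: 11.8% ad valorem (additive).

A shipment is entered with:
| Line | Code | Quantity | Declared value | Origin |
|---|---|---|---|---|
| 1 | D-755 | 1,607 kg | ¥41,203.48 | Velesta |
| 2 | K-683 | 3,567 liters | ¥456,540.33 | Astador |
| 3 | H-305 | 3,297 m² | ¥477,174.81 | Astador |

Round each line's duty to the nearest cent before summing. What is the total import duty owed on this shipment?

Line 1 (D-755, Velesta, 1,607 kg, ¥41,203.48):
Base rate for D-755 is ¥6.63/kg.
Origin Velesta qualifies under the Talia–Velesta agreement and D-755 is covered: preferential rate Free applies instead.
Duty = ¥41,203.48 × 0% = ¥0.00.
Line 2 (K-683, Astador, 3,567 liters, ¥456,540.33):
Base rate for K-683 is 20%.
Additional duty on K-683 from Astador: +68.5%. Applied ad valorem rate: 20% + 68.5% = 88.5%.
Duty = ¥456,540.33 × 88.5% = ¥404,038.19.
Line 3 (H-305, Astador, 3,297 m², ¥477,174.81):
Base rate for H-305 is 19% + ¥3.82/m².
H-305 has an FTA preferential rate, but origin Astador is not Velesta; base rate stands.
Duty = ¥477,174.81 × 19% + 3,297 × ¥3.82 = ¥103,257.75.
Total = ¥0.00 + ¥404,038.19 + ¥103,257.75 = ¥507,295.94.

¥507,295.94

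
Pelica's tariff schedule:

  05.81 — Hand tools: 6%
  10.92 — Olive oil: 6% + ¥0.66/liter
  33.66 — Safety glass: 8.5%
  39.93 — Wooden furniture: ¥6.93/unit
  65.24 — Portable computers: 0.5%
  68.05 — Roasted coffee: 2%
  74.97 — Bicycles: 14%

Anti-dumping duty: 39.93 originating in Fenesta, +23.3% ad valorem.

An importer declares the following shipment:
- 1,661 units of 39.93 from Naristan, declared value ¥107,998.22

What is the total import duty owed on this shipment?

Line 1 (39.93, Naristan, 1,661 units, ¥107,998.22):
Base rate for 39.93 is ¥6.93/unit.
The additional-duty order on 39.93 targets Fenesta, not Naristan; it does not apply.
Duty = 1,661 × ¥6.93 = ¥11,510.73.

¥11,510.73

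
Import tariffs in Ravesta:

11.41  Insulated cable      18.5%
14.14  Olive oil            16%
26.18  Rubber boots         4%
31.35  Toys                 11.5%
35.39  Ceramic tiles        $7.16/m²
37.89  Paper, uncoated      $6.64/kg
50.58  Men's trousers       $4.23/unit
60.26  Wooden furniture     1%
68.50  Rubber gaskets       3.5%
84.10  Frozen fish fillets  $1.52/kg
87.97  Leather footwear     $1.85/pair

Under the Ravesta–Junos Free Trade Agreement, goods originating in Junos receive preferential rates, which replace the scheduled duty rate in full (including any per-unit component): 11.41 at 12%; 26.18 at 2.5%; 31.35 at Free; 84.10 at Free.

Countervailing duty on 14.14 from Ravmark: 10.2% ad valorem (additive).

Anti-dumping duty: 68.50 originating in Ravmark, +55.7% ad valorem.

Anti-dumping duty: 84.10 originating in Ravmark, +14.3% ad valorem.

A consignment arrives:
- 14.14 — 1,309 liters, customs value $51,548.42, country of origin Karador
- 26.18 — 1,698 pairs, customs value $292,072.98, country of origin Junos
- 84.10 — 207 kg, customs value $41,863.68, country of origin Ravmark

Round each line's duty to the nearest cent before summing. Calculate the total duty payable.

Line 1 (14.14, Karador, 1,309 liters, $51,548.42):
Base rate for 14.14 is 16%.
The additional-duty order on 14.14 targets Ravmark, not Karador; it does not apply.
Duty = $51,548.42 × 16% = $8,247.75.
Line 2 (26.18, Junos, 1,698 pairs, $292,072.98):
Base rate for 26.18 is 4%.
Origin Junos qualifies under the Ravesta–Junos agreement and 26.18 is covered: preferential rate 2.5% applies instead.
Duty = $292,072.98 × 2.5% = $7,301.82.
Line 3 (84.10, Ravmark, 207 kg, $41,863.68):
Base rate for 84.10 is $1.52/kg.
84.10 has an FTA preferential rate, but origin Ravmark is not Junos; base rate stands.
Additional duty on 84.10 from Ravmark: +14.3% ad valorem. Applied ad valorem rate = 14.3%.
Duty = $41,863.68 × 14.3% + 207 × $1.52 = $6,301.15.
Total = $8,247.75 + $7,301.82 + $6,301.15 = $21,850.72.

$21,850.72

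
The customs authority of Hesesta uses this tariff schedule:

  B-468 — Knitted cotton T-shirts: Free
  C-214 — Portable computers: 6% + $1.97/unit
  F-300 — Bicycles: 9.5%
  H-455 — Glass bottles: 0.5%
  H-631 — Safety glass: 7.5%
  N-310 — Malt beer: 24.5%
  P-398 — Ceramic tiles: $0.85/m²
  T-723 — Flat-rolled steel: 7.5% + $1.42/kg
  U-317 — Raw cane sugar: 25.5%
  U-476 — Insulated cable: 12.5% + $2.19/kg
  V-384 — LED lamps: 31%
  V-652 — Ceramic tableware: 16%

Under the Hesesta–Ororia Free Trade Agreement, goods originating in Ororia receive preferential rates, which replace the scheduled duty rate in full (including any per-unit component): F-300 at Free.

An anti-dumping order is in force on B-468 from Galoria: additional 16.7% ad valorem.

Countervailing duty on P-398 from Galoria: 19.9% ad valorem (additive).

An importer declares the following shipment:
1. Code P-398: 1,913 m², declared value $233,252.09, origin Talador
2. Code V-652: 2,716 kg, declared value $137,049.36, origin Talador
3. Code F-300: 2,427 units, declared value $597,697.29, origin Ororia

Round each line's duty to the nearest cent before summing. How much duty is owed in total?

$23,553.95

Line 1 (P-398, Talador, 1,913 m², $233,252.09):
Base rate for P-398 is $0.85/m².
The additional-duty order on P-398 targets Galoria, not Talador; it does not apply.
Duty = 1,913 × $0.85 = $1,626.05.
Line 2 (V-652, Talador, 2,716 kg, $137,049.36):
Base rate for V-652 is 16%.
Duty = $137,049.36 × 16% = $21,927.90.
Line 3 (F-300, Ororia, 2,427 units, $597,697.29):
Base rate for F-300 is 9.5%.
Origin Ororia qualifies under the Hesesta–Ororia agreement and F-300 is covered: preferential rate Free applies instead.
Duty = $597,697.29 × 0% = $0.00.
Total = $1,626.05 + $21,927.90 + $0.00 = $23,553.95.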